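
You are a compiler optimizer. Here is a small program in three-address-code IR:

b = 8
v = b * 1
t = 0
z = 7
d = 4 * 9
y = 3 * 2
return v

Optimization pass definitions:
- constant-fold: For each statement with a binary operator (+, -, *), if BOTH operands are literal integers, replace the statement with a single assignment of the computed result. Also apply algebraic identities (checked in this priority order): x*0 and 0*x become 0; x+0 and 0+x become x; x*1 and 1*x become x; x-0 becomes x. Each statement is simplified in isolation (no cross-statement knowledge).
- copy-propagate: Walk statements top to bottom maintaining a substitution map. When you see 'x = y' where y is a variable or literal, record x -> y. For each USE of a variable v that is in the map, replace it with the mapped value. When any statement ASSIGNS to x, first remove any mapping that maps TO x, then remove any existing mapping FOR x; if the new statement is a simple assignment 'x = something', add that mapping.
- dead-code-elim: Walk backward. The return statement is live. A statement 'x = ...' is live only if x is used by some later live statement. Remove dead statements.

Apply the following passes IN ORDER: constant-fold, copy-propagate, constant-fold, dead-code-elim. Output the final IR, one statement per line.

Initial IR:
  b = 8
  v = b * 1
  t = 0
  z = 7
  d = 4 * 9
  y = 3 * 2
  return v
After constant-fold (7 stmts):
  b = 8
  v = b
  t = 0
  z = 7
  d = 36
  y = 6
  return v
After copy-propagate (7 stmts):
  b = 8
  v = 8
  t = 0
  z = 7
  d = 36
  y = 6
  return 8
After constant-fold (7 stmts):
  b = 8
  v = 8
  t = 0
  z = 7
  d = 36
  y = 6
  return 8
After dead-code-elim (1 stmts):
  return 8

Answer: return 8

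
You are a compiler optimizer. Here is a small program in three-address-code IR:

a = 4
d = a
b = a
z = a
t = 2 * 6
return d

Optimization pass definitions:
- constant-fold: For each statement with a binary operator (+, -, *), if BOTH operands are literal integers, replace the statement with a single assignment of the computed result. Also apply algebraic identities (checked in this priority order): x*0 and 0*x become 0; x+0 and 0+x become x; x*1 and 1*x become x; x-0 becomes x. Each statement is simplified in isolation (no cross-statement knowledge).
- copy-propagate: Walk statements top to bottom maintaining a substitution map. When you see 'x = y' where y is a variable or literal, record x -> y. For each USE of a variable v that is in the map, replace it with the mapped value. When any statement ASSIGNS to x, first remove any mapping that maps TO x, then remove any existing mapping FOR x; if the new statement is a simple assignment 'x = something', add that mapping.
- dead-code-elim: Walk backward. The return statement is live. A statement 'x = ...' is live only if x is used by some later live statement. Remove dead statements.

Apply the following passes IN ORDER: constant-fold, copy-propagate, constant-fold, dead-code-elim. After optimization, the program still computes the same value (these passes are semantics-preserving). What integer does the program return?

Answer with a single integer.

Answer: 4

Derivation:
Initial IR:
  a = 4
  d = a
  b = a
  z = a
  t = 2 * 6
  return d
After constant-fold (6 stmts):
  a = 4
  d = a
  b = a
  z = a
  t = 12
  return d
After copy-propagate (6 stmts):
  a = 4
  d = 4
  b = 4
  z = 4
  t = 12
  return 4
After constant-fold (6 stmts):
  a = 4
  d = 4
  b = 4
  z = 4
  t = 12
  return 4
After dead-code-elim (1 stmts):
  return 4
Evaluate:
  a = 4  =>  a = 4
  d = a  =>  d = 4
  b = a  =>  b = 4
  z = a  =>  z = 4
  t = 2 * 6  =>  t = 12
  return d = 4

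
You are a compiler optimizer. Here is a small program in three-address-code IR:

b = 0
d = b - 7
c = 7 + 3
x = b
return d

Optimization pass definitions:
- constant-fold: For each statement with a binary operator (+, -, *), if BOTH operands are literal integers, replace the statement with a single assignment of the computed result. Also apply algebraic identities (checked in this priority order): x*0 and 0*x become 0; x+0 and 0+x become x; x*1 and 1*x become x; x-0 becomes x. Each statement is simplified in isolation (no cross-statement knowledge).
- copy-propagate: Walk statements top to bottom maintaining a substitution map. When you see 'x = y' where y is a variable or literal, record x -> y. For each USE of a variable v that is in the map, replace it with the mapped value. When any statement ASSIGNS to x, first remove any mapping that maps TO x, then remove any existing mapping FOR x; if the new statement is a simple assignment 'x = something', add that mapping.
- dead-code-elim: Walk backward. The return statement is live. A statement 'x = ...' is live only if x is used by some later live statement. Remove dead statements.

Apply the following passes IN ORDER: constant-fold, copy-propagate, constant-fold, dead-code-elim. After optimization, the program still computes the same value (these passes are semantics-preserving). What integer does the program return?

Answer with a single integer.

Initial IR:
  b = 0
  d = b - 7
  c = 7 + 3
  x = b
  return d
After constant-fold (5 stmts):
  b = 0
  d = b - 7
  c = 10
  x = b
  return d
After copy-propagate (5 stmts):
  b = 0
  d = 0 - 7
  c = 10
  x = 0
  return d
After constant-fold (5 stmts):
  b = 0
  d = -7
  c = 10
  x = 0
  return d
After dead-code-elim (2 stmts):
  d = -7
  return d
Evaluate:
  b = 0  =>  b = 0
  d = b - 7  =>  d = -7
  c = 7 + 3  =>  c = 10
  x = b  =>  x = 0
  return d = -7

Answer: -7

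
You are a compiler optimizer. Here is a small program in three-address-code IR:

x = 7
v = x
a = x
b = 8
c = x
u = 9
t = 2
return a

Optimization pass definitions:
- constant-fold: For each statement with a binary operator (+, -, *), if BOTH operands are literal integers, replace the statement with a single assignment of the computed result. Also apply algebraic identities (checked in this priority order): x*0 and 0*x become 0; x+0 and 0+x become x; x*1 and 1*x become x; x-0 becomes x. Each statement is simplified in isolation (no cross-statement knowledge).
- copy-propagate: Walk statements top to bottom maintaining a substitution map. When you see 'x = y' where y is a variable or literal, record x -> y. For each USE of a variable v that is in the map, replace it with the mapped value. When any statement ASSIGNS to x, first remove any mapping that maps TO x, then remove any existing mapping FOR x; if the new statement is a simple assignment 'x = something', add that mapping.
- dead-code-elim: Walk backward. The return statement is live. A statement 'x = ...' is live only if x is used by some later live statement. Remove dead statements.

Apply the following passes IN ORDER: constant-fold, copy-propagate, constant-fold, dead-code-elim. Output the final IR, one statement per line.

Answer: return 7

Derivation:
Initial IR:
  x = 7
  v = x
  a = x
  b = 8
  c = x
  u = 9
  t = 2
  return a
After constant-fold (8 stmts):
  x = 7
  v = x
  a = x
  b = 8
  c = x
  u = 9
  t = 2
  return a
After copy-propagate (8 stmts):
  x = 7
  v = 7
  a = 7
  b = 8
  c = 7
  u = 9
  t = 2
  return 7
After constant-fold (8 stmts):
  x = 7
  v = 7
  a = 7
  b = 8
  c = 7
  u = 9
  t = 2
  return 7
After dead-code-elim (1 stmts):
  return 7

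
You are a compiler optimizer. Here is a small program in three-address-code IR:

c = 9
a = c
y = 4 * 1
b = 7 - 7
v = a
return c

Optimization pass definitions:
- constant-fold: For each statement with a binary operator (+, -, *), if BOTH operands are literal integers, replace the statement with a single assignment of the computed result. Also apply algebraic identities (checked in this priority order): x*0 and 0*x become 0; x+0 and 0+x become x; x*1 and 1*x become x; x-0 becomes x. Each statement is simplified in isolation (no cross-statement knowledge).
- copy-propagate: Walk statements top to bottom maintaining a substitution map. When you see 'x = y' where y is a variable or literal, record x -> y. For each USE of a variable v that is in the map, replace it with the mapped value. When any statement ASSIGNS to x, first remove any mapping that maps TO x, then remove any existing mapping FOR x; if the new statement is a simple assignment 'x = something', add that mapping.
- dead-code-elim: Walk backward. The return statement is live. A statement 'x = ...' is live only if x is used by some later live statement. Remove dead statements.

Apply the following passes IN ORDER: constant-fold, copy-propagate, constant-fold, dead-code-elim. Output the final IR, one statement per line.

Answer: return 9

Derivation:
Initial IR:
  c = 9
  a = c
  y = 4 * 1
  b = 7 - 7
  v = a
  return c
After constant-fold (6 stmts):
  c = 9
  a = c
  y = 4
  b = 0
  v = a
  return c
After copy-propagate (6 stmts):
  c = 9
  a = 9
  y = 4
  b = 0
  v = 9
  return 9
After constant-fold (6 stmts):
  c = 9
  a = 9
  y = 4
  b = 0
  v = 9
  return 9
After dead-code-elim (1 stmts):
  return 9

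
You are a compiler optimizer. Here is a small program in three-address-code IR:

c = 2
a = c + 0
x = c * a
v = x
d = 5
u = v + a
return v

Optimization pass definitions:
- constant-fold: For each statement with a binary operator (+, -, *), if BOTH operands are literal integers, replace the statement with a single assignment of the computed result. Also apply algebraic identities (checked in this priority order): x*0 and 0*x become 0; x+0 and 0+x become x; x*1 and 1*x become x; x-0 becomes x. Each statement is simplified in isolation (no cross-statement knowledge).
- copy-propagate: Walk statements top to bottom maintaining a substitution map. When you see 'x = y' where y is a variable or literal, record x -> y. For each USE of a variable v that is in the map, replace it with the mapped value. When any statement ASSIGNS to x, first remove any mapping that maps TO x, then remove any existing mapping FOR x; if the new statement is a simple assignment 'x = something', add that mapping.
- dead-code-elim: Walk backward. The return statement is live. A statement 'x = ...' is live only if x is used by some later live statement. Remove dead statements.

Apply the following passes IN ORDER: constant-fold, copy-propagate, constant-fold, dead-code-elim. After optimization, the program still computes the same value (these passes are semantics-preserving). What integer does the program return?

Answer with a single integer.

Answer: 4

Derivation:
Initial IR:
  c = 2
  a = c + 0
  x = c * a
  v = x
  d = 5
  u = v + a
  return v
After constant-fold (7 stmts):
  c = 2
  a = c
  x = c * a
  v = x
  d = 5
  u = v + a
  return v
After copy-propagate (7 stmts):
  c = 2
  a = 2
  x = 2 * 2
  v = x
  d = 5
  u = x + 2
  return x
After constant-fold (7 stmts):
  c = 2
  a = 2
  x = 4
  v = x
  d = 5
  u = x + 2
  return x
After dead-code-elim (2 stmts):
  x = 4
  return x
Evaluate:
  c = 2  =>  c = 2
  a = c + 0  =>  a = 2
  x = c * a  =>  x = 4
  v = x  =>  v = 4
  d = 5  =>  d = 5
  u = v + a  =>  u = 6
  return v = 4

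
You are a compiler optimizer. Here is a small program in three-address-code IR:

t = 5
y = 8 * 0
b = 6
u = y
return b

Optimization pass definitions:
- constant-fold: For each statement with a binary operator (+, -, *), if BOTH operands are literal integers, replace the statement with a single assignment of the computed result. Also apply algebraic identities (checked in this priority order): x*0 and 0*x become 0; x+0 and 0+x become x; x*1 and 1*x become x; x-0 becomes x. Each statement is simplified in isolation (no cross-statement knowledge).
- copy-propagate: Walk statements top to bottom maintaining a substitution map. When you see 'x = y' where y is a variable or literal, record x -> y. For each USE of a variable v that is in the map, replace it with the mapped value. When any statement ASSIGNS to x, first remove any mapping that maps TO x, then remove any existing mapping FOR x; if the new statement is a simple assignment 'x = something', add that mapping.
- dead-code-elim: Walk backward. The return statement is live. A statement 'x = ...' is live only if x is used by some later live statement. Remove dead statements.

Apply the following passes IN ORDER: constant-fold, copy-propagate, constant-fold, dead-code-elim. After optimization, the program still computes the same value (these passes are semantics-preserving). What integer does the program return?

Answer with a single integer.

Initial IR:
  t = 5
  y = 8 * 0
  b = 6
  u = y
  return b
After constant-fold (5 stmts):
  t = 5
  y = 0
  b = 6
  u = y
  return b
After copy-propagate (5 stmts):
  t = 5
  y = 0
  b = 6
  u = 0
  return 6
After constant-fold (5 stmts):
  t = 5
  y = 0
  b = 6
  u = 0
  return 6
After dead-code-elim (1 stmts):
  return 6
Evaluate:
  t = 5  =>  t = 5
  y = 8 * 0  =>  y = 0
  b = 6  =>  b = 6
  u = y  =>  u = 0
  return b = 6

Answer: 6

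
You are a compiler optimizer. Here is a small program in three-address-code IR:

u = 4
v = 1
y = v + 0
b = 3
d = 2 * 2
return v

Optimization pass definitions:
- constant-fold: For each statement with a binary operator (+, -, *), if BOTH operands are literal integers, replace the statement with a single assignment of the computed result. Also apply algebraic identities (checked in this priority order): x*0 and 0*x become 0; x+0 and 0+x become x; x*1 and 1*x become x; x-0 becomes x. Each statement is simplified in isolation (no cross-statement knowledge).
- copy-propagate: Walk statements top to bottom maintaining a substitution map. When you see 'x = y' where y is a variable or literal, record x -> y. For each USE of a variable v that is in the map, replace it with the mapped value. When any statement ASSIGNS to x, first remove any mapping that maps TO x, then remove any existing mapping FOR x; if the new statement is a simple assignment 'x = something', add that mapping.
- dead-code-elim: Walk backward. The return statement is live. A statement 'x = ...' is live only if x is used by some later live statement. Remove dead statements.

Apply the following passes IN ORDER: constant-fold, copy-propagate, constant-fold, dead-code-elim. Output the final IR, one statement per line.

Answer: return 1

Derivation:
Initial IR:
  u = 4
  v = 1
  y = v + 0
  b = 3
  d = 2 * 2
  return v
After constant-fold (6 stmts):
  u = 4
  v = 1
  y = v
  b = 3
  d = 4
  return v
After copy-propagate (6 stmts):
  u = 4
  v = 1
  y = 1
  b = 3
  d = 4
  return 1
After constant-fold (6 stmts):
  u = 4
  v = 1
  y = 1
  b = 3
  d = 4
  return 1
After dead-code-elim (1 stmts):
  return 1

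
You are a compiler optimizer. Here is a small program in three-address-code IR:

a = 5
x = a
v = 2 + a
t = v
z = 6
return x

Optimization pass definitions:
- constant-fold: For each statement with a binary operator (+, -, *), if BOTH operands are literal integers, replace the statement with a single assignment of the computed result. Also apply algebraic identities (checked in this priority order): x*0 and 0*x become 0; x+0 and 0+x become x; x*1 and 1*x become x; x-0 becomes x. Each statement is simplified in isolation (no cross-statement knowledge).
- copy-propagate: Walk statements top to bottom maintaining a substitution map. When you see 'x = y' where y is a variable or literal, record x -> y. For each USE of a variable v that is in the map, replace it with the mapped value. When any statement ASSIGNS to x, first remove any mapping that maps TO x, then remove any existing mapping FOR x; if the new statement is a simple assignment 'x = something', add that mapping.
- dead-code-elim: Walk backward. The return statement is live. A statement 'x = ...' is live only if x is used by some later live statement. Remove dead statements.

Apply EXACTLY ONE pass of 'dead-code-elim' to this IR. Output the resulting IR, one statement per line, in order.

Answer: a = 5
x = a
return x

Derivation:
Applying dead-code-elim statement-by-statement:
  [6] return x  -> KEEP (return); live=['x']
  [5] z = 6  -> DEAD (z not live)
  [4] t = v  -> DEAD (t not live)
  [3] v = 2 + a  -> DEAD (v not live)
  [2] x = a  -> KEEP; live=['a']
  [1] a = 5  -> KEEP; live=[]
Result (3 stmts):
  a = 5
  x = a
  return x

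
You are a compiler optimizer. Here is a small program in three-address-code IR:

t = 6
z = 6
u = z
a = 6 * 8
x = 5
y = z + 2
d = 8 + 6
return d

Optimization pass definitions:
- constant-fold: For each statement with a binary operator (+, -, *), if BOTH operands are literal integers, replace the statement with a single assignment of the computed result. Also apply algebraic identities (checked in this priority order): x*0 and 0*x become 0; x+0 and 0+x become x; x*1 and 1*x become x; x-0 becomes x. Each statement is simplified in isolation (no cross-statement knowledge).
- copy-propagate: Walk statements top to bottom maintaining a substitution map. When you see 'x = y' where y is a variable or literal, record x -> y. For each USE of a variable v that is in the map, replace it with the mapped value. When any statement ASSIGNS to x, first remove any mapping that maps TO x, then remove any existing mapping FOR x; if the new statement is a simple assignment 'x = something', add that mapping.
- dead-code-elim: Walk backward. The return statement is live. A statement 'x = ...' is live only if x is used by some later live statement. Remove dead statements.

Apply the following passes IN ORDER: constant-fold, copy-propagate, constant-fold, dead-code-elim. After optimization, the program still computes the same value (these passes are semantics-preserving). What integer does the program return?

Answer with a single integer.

Answer: 14

Derivation:
Initial IR:
  t = 6
  z = 6
  u = z
  a = 6 * 8
  x = 5
  y = z + 2
  d = 8 + 6
  return d
After constant-fold (8 stmts):
  t = 6
  z = 6
  u = z
  a = 48
  x = 5
  y = z + 2
  d = 14
  return d
After copy-propagate (8 stmts):
  t = 6
  z = 6
  u = 6
  a = 48
  x = 5
  y = 6 + 2
  d = 14
  return 14
After constant-fold (8 stmts):
  t = 6
  z = 6
  u = 6
  a = 48
  x = 5
  y = 8
  d = 14
  return 14
After dead-code-elim (1 stmts):
  return 14
Evaluate:
  t = 6  =>  t = 6
  z = 6  =>  z = 6
  u = z  =>  u = 6
  a = 6 * 8  =>  a = 48
  x = 5  =>  x = 5
  y = z + 2  =>  y = 8
  d = 8 + 6  =>  d = 14
  return d = 14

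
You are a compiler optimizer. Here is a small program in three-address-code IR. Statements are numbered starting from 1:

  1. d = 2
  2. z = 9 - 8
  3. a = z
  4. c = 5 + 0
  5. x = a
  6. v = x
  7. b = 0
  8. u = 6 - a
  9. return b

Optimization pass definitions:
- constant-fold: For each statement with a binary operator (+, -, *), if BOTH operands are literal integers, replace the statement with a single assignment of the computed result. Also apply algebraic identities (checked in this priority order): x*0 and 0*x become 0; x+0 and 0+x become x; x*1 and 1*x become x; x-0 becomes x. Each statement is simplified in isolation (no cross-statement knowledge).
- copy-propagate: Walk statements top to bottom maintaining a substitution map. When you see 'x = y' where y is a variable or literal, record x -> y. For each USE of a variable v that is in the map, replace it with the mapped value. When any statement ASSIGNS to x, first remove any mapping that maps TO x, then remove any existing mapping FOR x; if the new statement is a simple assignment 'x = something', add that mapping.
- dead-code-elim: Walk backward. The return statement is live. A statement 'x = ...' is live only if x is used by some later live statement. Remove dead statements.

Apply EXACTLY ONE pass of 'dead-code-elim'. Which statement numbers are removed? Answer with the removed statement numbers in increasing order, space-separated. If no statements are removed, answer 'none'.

Backward liveness scan:
Stmt 1 'd = 2': DEAD (d not in live set [])
Stmt 2 'z = 9 - 8': DEAD (z not in live set [])
Stmt 3 'a = z': DEAD (a not in live set [])
Stmt 4 'c = 5 + 0': DEAD (c not in live set [])
Stmt 5 'x = a': DEAD (x not in live set [])
Stmt 6 'v = x': DEAD (v not in live set [])
Stmt 7 'b = 0': KEEP (b is live); live-in = []
Stmt 8 'u = 6 - a': DEAD (u not in live set ['b'])
Stmt 9 'return b': KEEP (return); live-in = ['b']
Removed statement numbers: [1, 2, 3, 4, 5, 6, 8]
Surviving IR:
  b = 0
  return b

Answer: 1 2 3 4 5 6 8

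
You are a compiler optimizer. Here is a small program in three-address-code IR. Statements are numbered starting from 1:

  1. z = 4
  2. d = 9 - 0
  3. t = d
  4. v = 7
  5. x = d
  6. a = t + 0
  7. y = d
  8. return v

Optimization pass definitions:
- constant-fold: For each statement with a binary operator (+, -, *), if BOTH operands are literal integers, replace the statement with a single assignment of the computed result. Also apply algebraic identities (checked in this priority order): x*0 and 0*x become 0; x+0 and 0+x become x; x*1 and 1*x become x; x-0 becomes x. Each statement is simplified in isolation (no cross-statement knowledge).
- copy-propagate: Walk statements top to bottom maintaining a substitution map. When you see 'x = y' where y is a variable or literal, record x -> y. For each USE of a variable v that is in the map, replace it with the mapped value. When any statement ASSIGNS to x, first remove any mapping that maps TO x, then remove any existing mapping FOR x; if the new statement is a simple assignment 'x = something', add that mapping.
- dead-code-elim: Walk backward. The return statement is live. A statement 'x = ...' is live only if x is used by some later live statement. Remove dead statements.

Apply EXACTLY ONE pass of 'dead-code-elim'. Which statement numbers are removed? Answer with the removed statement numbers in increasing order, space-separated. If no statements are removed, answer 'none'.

Answer: 1 2 3 5 6 7

Derivation:
Backward liveness scan:
Stmt 1 'z = 4': DEAD (z not in live set [])
Stmt 2 'd = 9 - 0': DEAD (d not in live set [])
Stmt 3 't = d': DEAD (t not in live set [])
Stmt 4 'v = 7': KEEP (v is live); live-in = []
Stmt 5 'x = d': DEAD (x not in live set ['v'])
Stmt 6 'a = t + 0': DEAD (a not in live set ['v'])
Stmt 7 'y = d': DEAD (y not in live set ['v'])
Stmt 8 'return v': KEEP (return); live-in = ['v']
Removed statement numbers: [1, 2, 3, 5, 6, 7]
Surviving IR:
  v = 7
  return v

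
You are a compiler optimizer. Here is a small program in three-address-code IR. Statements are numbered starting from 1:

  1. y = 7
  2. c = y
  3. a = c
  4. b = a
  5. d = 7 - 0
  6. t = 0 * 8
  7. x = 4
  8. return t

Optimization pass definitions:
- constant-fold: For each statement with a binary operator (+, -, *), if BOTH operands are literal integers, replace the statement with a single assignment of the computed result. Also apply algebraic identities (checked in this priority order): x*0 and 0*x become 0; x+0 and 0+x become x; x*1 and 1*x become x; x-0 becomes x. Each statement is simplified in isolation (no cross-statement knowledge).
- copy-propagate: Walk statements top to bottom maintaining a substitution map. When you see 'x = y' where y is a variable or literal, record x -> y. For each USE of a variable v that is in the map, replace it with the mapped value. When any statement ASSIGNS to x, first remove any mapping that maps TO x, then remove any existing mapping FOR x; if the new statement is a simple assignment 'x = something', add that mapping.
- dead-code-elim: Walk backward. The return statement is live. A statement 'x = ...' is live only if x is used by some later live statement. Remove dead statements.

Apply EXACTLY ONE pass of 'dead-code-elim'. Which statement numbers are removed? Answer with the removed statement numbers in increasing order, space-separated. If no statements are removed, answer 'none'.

Answer: 1 2 3 4 5 7

Derivation:
Backward liveness scan:
Stmt 1 'y = 7': DEAD (y not in live set [])
Stmt 2 'c = y': DEAD (c not in live set [])
Stmt 3 'a = c': DEAD (a not in live set [])
Stmt 4 'b = a': DEAD (b not in live set [])
Stmt 5 'd = 7 - 0': DEAD (d not in live set [])
Stmt 6 't = 0 * 8': KEEP (t is live); live-in = []
Stmt 7 'x = 4': DEAD (x not in live set ['t'])
Stmt 8 'return t': KEEP (return); live-in = ['t']
Removed statement numbers: [1, 2, 3, 4, 5, 7]
Surviving IR:
  t = 0 * 8
  return t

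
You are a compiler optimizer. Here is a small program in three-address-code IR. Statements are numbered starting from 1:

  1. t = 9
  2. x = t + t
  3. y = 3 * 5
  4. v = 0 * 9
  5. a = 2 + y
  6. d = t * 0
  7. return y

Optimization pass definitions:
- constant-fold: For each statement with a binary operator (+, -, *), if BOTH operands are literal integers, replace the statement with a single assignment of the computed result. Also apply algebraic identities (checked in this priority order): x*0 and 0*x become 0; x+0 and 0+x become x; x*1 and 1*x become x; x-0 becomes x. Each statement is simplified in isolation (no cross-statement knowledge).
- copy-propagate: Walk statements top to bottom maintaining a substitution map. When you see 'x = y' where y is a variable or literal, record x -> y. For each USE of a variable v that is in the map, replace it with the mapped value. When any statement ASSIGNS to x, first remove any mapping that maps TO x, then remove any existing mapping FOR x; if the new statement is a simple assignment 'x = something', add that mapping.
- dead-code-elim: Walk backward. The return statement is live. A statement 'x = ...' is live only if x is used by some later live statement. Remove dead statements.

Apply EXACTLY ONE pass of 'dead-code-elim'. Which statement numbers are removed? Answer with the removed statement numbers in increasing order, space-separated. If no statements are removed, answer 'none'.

Backward liveness scan:
Stmt 1 't = 9': DEAD (t not in live set [])
Stmt 2 'x = t + t': DEAD (x not in live set [])
Stmt 3 'y = 3 * 5': KEEP (y is live); live-in = []
Stmt 4 'v = 0 * 9': DEAD (v not in live set ['y'])
Stmt 5 'a = 2 + y': DEAD (a not in live set ['y'])
Stmt 6 'd = t * 0': DEAD (d not in live set ['y'])
Stmt 7 'return y': KEEP (return); live-in = ['y']
Removed statement numbers: [1, 2, 4, 5, 6]
Surviving IR:
  y = 3 * 5
  return y

Answer: 1 2 4 5 6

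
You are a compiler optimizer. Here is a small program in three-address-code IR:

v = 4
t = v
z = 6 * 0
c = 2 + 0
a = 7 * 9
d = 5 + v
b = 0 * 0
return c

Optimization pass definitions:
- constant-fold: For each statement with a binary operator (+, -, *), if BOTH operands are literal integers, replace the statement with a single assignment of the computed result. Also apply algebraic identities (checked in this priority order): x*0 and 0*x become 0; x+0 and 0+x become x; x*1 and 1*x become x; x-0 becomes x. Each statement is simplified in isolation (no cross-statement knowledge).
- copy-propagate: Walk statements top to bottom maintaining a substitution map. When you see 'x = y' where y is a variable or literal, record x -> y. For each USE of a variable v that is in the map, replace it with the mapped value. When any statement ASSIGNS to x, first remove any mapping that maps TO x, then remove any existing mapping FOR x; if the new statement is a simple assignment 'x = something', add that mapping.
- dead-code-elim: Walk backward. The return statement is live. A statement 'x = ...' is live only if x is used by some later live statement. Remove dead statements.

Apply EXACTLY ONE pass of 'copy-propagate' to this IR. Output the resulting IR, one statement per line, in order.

Answer: v = 4
t = 4
z = 6 * 0
c = 2 + 0
a = 7 * 9
d = 5 + 4
b = 0 * 0
return c

Derivation:
Applying copy-propagate statement-by-statement:
  [1] v = 4  (unchanged)
  [2] t = v  -> t = 4
  [3] z = 6 * 0  (unchanged)
  [4] c = 2 + 0  (unchanged)
  [5] a = 7 * 9  (unchanged)
  [6] d = 5 + v  -> d = 5 + 4
  [7] b = 0 * 0  (unchanged)
  [8] return c  (unchanged)
Result (8 stmts):
  v = 4
  t = 4
  z = 6 * 0
  c = 2 + 0
  a = 7 * 9
  d = 5 + 4
  b = 0 * 0
  return c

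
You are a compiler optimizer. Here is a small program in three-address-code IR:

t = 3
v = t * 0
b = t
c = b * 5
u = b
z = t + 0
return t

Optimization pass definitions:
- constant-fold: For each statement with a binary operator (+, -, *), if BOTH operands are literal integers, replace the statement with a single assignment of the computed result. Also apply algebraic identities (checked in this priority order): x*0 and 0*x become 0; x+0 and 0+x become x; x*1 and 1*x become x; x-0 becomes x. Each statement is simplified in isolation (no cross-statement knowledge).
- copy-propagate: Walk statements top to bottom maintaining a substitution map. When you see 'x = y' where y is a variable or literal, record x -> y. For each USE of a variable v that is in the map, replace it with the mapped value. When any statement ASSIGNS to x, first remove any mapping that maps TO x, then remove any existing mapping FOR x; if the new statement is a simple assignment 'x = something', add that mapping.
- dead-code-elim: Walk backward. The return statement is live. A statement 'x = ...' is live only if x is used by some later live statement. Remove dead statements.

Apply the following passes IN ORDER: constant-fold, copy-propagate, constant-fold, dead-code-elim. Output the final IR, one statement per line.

Answer: return 3

Derivation:
Initial IR:
  t = 3
  v = t * 0
  b = t
  c = b * 5
  u = b
  z = t + 0
  return t
After constant-fold (7 stmts):
  t = 3
  v = 0
  b = t
  c = b * 5
  u = b
  z = t
  return t
After copy-propagate (7 stmts):
  t = 3
  v = 0
  b = 3
  c = 3 * 5
  u = 3
  z = 3
  return 3
After constant-fold (7 stmts):
  t = 3
  v = 0
  b = 3
  c = 15
  u = 3
  z = 3
  return 3
After dead-code-elim (1 stmts):
  return 3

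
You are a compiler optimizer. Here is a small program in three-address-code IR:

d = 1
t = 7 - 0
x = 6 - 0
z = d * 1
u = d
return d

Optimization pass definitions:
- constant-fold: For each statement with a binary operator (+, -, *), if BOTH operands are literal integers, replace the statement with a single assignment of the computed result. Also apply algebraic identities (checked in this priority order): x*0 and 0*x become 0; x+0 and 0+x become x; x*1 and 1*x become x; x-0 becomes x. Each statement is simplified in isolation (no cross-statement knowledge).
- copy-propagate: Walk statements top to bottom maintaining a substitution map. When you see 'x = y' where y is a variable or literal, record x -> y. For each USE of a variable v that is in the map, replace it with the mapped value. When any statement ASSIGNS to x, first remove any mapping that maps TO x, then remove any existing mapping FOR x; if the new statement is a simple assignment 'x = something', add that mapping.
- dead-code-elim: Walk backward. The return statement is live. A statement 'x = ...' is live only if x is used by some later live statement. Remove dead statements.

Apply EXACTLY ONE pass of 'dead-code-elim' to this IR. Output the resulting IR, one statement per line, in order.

Applying dead-code-elim statement-by-statement:
  [6] return d  -> KEEP (return); live=['d']
  [5] u = d  -> DEAD (u not live)
  [4] z = d * 1  -> DEAD (z not live)
  [3] x = 6 - 0  -> DEAD (x not live)
  [2] t = 7 - 0  -> DEAD (t not live)
  [1] d = 1  -> KEEP; live=[]
Result (2 stmts):
  d = 1
  return d

Answer: d = 1
return d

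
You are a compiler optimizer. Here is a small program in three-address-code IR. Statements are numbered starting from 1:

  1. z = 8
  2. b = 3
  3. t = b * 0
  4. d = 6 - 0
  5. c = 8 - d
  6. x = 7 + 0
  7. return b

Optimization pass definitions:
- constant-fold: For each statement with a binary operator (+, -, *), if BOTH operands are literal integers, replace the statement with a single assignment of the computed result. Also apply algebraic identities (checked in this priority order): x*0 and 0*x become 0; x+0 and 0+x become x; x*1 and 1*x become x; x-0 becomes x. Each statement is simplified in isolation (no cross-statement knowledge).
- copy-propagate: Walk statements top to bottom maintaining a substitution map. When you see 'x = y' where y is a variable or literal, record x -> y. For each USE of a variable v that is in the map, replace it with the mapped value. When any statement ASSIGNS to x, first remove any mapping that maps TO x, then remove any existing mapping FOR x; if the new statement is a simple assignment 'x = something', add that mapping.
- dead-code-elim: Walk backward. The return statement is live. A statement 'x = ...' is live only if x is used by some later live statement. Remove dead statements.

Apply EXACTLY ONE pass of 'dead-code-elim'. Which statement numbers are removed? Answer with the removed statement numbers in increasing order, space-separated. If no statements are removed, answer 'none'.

Answer: 1 3 4 5 6

Derivation:
Backward liveness scan:
Stmt 1 'z = 8': DEAD (z not in live set [])
Stmt 2 'b = 3': KEEP (b is live); live-in = []
Stmt 3 't = b * 0': DEAD (t not in live set ['b'])
Stmt 4 'd = 6 - 0': DEAD (d not in live set ['b'])
Stmt 5 'c = 8 - d': DEAD (c not in live set ['b'])
Stmt 6 'x = 7 + 0': DEAD (x not in live set ['b'])
Stmt 7 'return b': KEEP (return); live-in = ['b']
Removed statement numbers: [1, 3, 4, 5, 6]
Surviving IR:
  b = 3
  return b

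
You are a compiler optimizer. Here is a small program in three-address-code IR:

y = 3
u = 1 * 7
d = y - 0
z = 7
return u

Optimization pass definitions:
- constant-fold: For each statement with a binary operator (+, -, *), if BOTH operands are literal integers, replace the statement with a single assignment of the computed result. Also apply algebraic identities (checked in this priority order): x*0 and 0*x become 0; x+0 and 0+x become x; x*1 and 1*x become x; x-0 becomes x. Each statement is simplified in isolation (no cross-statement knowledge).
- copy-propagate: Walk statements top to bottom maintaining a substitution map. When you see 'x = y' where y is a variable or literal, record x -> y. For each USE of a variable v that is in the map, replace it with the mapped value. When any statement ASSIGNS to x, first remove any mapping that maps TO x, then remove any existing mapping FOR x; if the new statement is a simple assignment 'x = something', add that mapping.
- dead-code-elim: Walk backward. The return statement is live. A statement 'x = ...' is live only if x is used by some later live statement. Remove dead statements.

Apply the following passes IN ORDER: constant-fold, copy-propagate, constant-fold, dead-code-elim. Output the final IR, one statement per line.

Answer: return 7

Derivation:
Initial IR:
  y = 3
  u = 1 * 7
  d = y - 0
  z = 7
  return u
After constant-fold (5 stmts):
  y = 3
  u = 7
  d = y
  z = 7
  return u
After copy-propagate (5 stmts):
  y = 3
  u = 7
  d = 3
  z = 7
  return 7
After constant-fold (5 stmts):
  y = 3
  u = 7
  d = 3
  z = 7
  return 7
After dead-code-elim (1 stmts):
  return 7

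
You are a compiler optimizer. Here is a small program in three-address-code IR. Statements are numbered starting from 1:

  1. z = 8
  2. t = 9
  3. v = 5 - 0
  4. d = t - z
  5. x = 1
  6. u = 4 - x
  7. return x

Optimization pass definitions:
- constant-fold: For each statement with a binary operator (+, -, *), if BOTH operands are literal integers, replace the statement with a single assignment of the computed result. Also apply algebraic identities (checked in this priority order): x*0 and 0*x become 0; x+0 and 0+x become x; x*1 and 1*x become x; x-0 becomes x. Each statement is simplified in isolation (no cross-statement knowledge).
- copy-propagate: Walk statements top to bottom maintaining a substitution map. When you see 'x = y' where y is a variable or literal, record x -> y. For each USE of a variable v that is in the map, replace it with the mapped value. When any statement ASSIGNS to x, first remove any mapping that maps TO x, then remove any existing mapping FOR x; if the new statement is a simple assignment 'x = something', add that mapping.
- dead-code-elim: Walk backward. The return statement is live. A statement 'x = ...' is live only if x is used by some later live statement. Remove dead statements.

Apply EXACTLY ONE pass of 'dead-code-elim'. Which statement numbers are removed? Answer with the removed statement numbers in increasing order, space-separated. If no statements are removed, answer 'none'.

Backward liveness scan:
Stmt 1 'z = 8': DEAD (z not in live set [])
Stmt 2 't = 9': DEAD (t not in live set [])
Stmt 3 'v = 5 - 0': DEAD (v not in live set [])
Stmt 4 'd = t - z': DEAD (d not in live set [])
Stmt 5 'x = 1': KEEP (x is live); live-in = []
Stmt 6 'u = 4 - x': DEAD (u not in live set ['x'])
Stmt 7 'return x': KEEP (return); live-in = ['x']
Removed statement numbers: [1, 2, 3, 4, 6]
Surviving IR:
  x = 1
  return x

Answer: 1 2 3 4 6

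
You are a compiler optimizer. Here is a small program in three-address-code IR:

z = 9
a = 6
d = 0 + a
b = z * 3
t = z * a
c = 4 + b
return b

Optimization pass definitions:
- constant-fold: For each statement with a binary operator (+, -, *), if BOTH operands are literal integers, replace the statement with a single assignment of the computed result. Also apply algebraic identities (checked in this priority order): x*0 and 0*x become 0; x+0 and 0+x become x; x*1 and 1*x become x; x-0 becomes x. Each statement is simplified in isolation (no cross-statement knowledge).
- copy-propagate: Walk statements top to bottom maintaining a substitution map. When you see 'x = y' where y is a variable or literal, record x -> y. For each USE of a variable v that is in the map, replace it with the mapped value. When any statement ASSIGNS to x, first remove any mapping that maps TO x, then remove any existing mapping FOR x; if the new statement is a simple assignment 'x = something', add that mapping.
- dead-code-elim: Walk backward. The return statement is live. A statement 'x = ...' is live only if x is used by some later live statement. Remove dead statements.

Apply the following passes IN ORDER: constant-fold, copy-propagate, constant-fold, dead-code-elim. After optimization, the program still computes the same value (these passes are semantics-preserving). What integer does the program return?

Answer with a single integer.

Initial IR:
  z = 9
  a = 6
  d = 0 + a
  b = z * 3
  t = z * a
  c = 4 + b
  return b
After constant-fold (7 stmts):
  z = 9
  a = 6
  d = a
  b = z * 3
  t = z * a
  c = 4 + b
  return b
After copy-propagate (7 stmts):
  z = 9
  a = 6
  d = 6
  b = 9 * 3
  t = 9 * 6
  c = 4 + b
  return b
After constant-fold (7 stmts):
  z = 9
  a = 6
  d = 6
  b = 27
  t = 54
  c = 4 + b
  return b
After dead-code-elim (2 stmts):
  b = 27
  return b
Evaluate:
  z = 9  =>  z = 9
  a = 6  =>  a = 6
  d = 0 + a  =>  d = 6
  b = z * 3  =>  b = 27
  t = z * a  =>  t = 54
  c = 4 + b  =>  c = 31
  return b = 27

Answer: 27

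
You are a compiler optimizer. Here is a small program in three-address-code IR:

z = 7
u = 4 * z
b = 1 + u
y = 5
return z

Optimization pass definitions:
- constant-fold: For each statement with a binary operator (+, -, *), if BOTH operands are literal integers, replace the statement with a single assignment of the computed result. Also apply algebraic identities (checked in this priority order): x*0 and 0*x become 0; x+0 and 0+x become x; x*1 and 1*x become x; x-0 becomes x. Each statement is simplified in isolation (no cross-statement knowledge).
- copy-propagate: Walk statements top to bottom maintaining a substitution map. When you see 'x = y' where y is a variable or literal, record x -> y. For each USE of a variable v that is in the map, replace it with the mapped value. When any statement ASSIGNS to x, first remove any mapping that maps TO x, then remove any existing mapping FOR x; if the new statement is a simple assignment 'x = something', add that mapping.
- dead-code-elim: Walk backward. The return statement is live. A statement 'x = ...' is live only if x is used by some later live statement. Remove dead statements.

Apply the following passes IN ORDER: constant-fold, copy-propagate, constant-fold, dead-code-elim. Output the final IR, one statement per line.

Initial IR:
  z = 7
  u = 4 * z
  b = 1 + u
  y = 5
  return z
After constant-fold (5 stmts):
  z = 7
  u = 4 * z
  b = 1 + u
  y = 5
  return z
After copy-propagate (5 stmts):
  z = 7
  u = 4 * 7
  b = 1 + u
  y = 5
  return 7
After constant-fold (5 stmts):
  z = 7
  u = 28
  b = 1 + u
  y = 5
  return 7
After dead-code-elim (1 stmts):
  return 7

Answer: return 7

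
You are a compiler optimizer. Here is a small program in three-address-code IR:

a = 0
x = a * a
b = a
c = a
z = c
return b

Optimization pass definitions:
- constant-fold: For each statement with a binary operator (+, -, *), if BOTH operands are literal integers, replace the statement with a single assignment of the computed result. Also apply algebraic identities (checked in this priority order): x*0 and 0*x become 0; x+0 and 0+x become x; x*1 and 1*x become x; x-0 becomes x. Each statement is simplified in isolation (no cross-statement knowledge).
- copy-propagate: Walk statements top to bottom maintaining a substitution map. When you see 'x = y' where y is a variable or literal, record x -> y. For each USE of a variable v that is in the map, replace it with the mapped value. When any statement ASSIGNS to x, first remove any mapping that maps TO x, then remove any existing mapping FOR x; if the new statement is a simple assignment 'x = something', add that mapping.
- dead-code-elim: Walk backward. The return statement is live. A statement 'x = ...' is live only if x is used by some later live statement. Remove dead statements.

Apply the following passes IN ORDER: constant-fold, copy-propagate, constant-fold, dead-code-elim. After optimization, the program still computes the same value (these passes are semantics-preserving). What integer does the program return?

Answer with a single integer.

Answer: 0

Derivation:
Initial IR:
  a = 0
  x = a * a
  b = a
  c = a
  z = c
  return b
After constant-fold (6 stmts):
  a = 0
  x = a * a
  b = a
  c = a
  z = c
  return b
After copy-propagate (6 stmts):
  a = 0
  x = 0 * 0
  b = 0
  c = 0
  z = 0
  return 0
After constant-fold (6 stmts):
  a = 0
  x = 0
  b = 0
  c = 0
  z = 0
  return 0
After dead-code-elim (1 stmts):
  return 0
Evaluate:
  a = 0  =>  a = 0
  x = a * a  =>  x = 0
  b = a  =>  b = 0
  c = a  =>  c = 0
  z = c  =>  z = 0
  return b = 0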